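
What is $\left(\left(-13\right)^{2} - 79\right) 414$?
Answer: $37260$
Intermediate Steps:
$\left(\left(-13\right)^{2} - 79\right) 414 = \left(169 - 79\right) 414 = 90 \cdot 414 = 37260$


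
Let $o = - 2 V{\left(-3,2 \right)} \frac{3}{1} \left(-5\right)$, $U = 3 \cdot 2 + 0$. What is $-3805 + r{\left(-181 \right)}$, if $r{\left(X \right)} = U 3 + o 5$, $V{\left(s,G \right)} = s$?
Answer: $-4237$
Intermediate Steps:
$U = 6$ ($U = 6 + 0 = 6$)
$o = -90$ ($o = - 2 - 3 \cdot \frac{3}{1} \left(-5\right) = - 2 - 3 \cdot 3 \cdot 1 \left(-5\right) = - 2 \left(-3\right) 3 \left(-5\right) = - 2 \left(\left(-9\right) \left(-5\right)\right) = \left(-2\right) 45 = -90$)
$r{\left(X \right)} = -432$ ($r{\left(X \right)} = 6 \cdot 3 - 450 = 18 - 450 = -432$)
$-3805 + r{\left(-181 \right)} = -3805 - 432 = -4237$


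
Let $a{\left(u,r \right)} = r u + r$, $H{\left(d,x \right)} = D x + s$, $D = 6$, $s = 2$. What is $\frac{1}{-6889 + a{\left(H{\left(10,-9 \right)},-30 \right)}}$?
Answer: $- \frac{1}{5359} \approx -0.0001866$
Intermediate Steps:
$H{\left(d,x \right)} = 2 + 6 x$ ($H{\left(d,x \right)} = 6 x + 2 = 2 + 6 x$)
$a{\left(u,r \right)} = r + r u$
$\frac{1}{-6889 + a{\left(H{\left(10,-9 \right)},-30 \right)}} = \frac{1}{-6889 - 30 \left(1 + \left(2 + 6 \left(-9\right)\right)\right)} = \frac{1}{-6889 - 30 \left(1 + \left(2 - 54\right)\right)} = \frac{1}{-6889 - 30 \left(1 - 52\right)} = \frac{1}{-6889 - -1530} = \frac{1}{-6889 + 1530} = \frac{1}{-5359} = - \frac{1}{5359}$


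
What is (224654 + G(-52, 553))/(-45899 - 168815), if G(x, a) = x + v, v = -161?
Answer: -224441/214714 ≈ -1.0453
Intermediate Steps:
G(x, a) = -161 + x (G(x, a) = x - 161 = -161 + x)
(224654 + G(-52, 553))/(-45899 - 168815) = (224654 + (-161 - 52))/(-45899 - 168815) = (224654 - 213)/(-214714) = 224441*(-1/214714) = -224441/214714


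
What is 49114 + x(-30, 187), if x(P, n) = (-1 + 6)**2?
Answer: 49139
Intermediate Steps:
x(P, n) = 25 (x(P, n) = 5**2 = 25)
49114 + x(-30, 187) = 49114 + 25 = 49139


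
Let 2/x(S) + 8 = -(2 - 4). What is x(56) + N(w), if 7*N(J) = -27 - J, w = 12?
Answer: -124/21 ≈ -5.9048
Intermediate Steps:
N(J) = -27/7 - J/7 (N(J) = (-27 - J)/7 = -27/7 - J/7)
x(S) = -1/3 (x(S) = 2/(-8 - (2 - 4)) = 2/(-8 - 1*(-2)) = 2/(-8 + 2) = 2/(-6) = 2*(-1/6) = -1/3)
x(56) + N(w) = -1/3 + (-27/7 - 1/7*12) = -1/3 + (-27/7 - 12/7) = -1/3 - 39/7 = -124/21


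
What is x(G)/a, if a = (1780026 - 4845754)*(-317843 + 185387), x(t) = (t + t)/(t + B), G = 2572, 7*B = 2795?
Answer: 4501/1055741817458304 ≈ 4.2634e-12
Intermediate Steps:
B = 2795/7 (B = (⅐)*2795 = 2795/7 ≈ 399.29)
x(t) = 2*t/(2795/7 + t) (x(t) = (t + t)/(t + 2795/7) = (2*t)/(2795/7 + t) = 2*t/(2795/7 + t))
a = 406074067968 (a = -3065728*(-132456) = 406074067968)
x(G)/a = (14*2572/(2795 + 7*2572))/406074067968 = (14*2572/(2795 + 18004))*(1/406074067968) = (14*2572/20799)*(1/406074067968) = (14*2572*(1/20799))*(1/406074067968) = (36008/20799)*(1/406074067968) = 4501/1055741817458304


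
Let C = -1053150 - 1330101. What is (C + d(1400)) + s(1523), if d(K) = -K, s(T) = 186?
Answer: -2384465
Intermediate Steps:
C = -2383251
(C + d(1400)) + s(1523) = (-2383251 - 1*1400) + 186 = (-2383251 - 1400) + 186 = -2384651 + 186 = -2384465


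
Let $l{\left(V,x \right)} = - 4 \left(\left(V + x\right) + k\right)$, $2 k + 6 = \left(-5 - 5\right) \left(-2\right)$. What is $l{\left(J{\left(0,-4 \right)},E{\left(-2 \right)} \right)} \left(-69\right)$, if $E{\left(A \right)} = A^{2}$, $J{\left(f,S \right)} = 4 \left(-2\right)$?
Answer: $828$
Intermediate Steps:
$J{\left(f,S \right)} = -8$
$k = 7$ ($k = -3 + \frac{\left(-5 - 5\right) \left(-2\right)}{2} = -3 + \frac{\left(-10\right) \left(-2\right)}{2} = -3 + \frac{1}{2} \cdot 20 = -3 + 10 = 7$)
$l{\left(V,x \right)} = -28 - 4 V - 4 x$ ($l{\left(V,x \right)} = - 4 \left(\left(V + x\right) + 7\right) = - 4 \left(7 + V + x\right) = -28 - 4 V - 4 x$)
$l{\left(J{\left(0,-4 \right)},E{\left(-2 \right)} \right)} \left(-69\right) = \left(-28 - -32 - 4 \left(-2\right)^{2}\right) \left(-69\right) = \left(-28 + 32 - 16\right) \left(-69\right) = \left(-12\right) \left(-69\right) = 828$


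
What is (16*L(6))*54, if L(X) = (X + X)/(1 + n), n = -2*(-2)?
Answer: 10368/5 ≈ 2073.6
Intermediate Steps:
n = 4
L(X) = 2*X/5 (L(X) = (X + X)/(1 + 4) = (2*X)/5 = (2*X)*(⅕) = 2*X/5)
(16*L(6))*54 = (16*((⅖)*6))*54 = (16*(12/5))*54 = (192/5)*54 = 10368/5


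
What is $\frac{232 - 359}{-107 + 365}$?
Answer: $- \frac{127}{258} \approx -0.49225$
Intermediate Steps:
$\frac{232 - 359}{-107 + 365} = - \frac{127}{258}$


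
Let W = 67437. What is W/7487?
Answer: 67437/7487 ≈ 9.0072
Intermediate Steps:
W/7487 = 67437/7487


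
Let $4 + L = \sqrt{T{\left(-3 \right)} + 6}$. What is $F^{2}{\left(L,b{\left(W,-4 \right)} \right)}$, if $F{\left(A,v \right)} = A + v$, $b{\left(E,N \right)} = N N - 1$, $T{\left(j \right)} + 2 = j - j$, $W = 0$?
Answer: $169$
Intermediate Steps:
$T{\left(j \right)} = -2$ ($T{\left(j \right)} = -2 + \left(j - j\right) = -2 + 0 = -2$)
$b{\left(E,N \right)} = -1 + N^{2}$ ($b{\left(E,N \right)} = N^{2} - 1 = -1 + N^{2}$)
$L = -2$ ($L = -4 + \sqrt{-2 + 6} = -4 + \sqrt{4} = -4 + 2 = -2$)
$F^{2}{\left(L,b{\left(W,-4 \right)} \right)} = \left(-2 - \left(1 - \left(-4\right)^{2}\right)\right)^{2} = \left(-2 + \left(-1 + 16\right)\right)^{2} = \left(-2 + 15\right)^{2} = 13^{2} = 169$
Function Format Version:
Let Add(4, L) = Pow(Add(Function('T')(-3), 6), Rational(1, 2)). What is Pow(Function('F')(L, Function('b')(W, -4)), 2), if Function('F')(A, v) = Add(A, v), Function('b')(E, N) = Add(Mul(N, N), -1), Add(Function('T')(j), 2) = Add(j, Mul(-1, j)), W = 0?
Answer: 169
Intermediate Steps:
Function('T')(j) = -2 (Function('T')(j) = Add(-2, Add(j, Mul(-1, j))) = Add(-2, 0) = -2)
Function('b')(E, N) = Add(-1, Pow(N, 2)) (Function('b')(E, N) = Add(Pow(N, 2), -1) = Add(-1, Pow(N, 2)))
L = -2 (L = Add(-4, Pow(Add(-2, 6), Rational(1, 2))) = Add(-4, Pow(4, Rational(1, 2))) = Add(-4, 2) = -2)
Pow(Function('F')(L, Function('b')(W, -4)), 2) = Pow(Add(-2, Add(-1, Pow(-4, 2))), 2) = Pow(Add(-2, Add(-1, 16)), 2) = Pow(Add(-2, 15), 2) = Pow(13, 2) = 169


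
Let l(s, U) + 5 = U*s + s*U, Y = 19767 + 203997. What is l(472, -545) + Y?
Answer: -290721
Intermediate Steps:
Y = 223764
l(s, U) = -5 + 2*U*s (l(s, U) = -5 + (U*s + s*U) = -5 + (U*s + U*s) = -5 + 2*U*s)
l(472, -545) + Y = (-5 + 2*(-545)*472) + 223764 = (-5 - 514480) + 223764 = -514485 + 223764 = -290721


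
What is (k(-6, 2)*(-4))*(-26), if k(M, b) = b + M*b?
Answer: -1040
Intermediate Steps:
(k(-6, 2)*(-4))*(-26) = ((2*(1 - 6))*(-4))*(-26) = ((2*(-5))*(-4))*(-26) = -10*(-4)*(-26) = 40*(-26) = -1040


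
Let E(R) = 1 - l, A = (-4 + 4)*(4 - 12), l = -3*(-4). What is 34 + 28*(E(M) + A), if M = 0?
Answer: -274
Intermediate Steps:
l = 12
A = 0 (A = 0*(-8) = 0)
E(R) = -11 (E(R) = 1 - 1*12 = 1 - 12 = -11)
34 + 28*(E(M) + A) = 34 + 28*(-11 + 0) = 34 + 28*(-11) = 34 - 308 = -274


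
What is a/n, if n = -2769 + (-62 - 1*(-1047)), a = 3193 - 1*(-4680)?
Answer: -7873/1784 ≈ -4.4131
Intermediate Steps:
a = 7873 (a = 3193 + 4680 = 7873)
n = -1784 (n = -2769 + (-62 + 1047) = -2769 + 985 = -1784)
a/n = 7873/(-1784) = 7873*(-1/1784) = -7873/1784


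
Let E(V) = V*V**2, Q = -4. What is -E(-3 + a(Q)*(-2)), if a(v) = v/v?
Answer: 125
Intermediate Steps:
a(v) = 1
E(V) = V**3
-E(-3 + a(Q)*(-2)) = -(-3 + 1*(-2))**3 = -(-3 - 2)**3 = -1*(-5)**3 = -1*(-125) = 125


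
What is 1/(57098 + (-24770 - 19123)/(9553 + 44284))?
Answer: 53837/3073941133 ≈ 1.7514e-5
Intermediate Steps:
1/(57098 + (-24770 - 19123)/(9553 + 44284)) = 1/(57098 - 43893/53837) = 1/(3073941133/53837) = 53837/3073941133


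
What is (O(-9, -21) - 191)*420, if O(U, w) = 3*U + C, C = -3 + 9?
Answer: -89040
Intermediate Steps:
C = 6
O(U, w) = 6 + 3*U (O(U, w) = 3*U + 6 = 6 + 3*U)
(O(-9, -21) - 191)*420 = ((6 + 3*(-9)) - 191)*420 = ((6 - 27) - 191)*420 = (-21 - 191)*420 = -212*420 = -89040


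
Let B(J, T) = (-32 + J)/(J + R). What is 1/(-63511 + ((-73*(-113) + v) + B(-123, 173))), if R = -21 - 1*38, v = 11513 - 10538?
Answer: -182/9880079 ≈ -1.8421e-5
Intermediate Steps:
v = 975
R = -59 (R = -21 - 38 = -59)
B(J, T) = (-32 + J)/(-59 + J) (B(J, T) = (-32 + J)/(J - 59) = (-32 + J)/(-59 + J))
1/(-63511 + ((-73*(-113) + v) + B(-123, 173))) = 1/(-63511 + ((-73*(-113) + 975) + (-32 - 123)/(-59 - 123))) = 1/(-63511 + ((8249 + 975) - 155/(-182))) = 1/(-63511 + (9224 - 1/182*(-155))) = 1/(-63511 + (9224 + 155/182)) = 1/(-63511 + 1678923/182) = 1/(-9880079/182) = -182/9880079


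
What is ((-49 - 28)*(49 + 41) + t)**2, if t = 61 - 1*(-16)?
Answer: 46963609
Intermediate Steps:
t = 77 (t = 61 + 16 = 77)
((-49 - 28)*(49 + 41) + t)**2 = ((-49 - 28)*(49 + 41) + 77)**2 = (-77*90 + 77)**2 = (-6930 + 77)**2 = (-6853)**2 = 46963609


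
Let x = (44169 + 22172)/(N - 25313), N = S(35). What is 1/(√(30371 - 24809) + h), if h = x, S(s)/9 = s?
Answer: 1658392318/3471292693967 + 1874700012*√618/3471292693967 ≈ 0.013903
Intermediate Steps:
S(s) = 9*s
N = 315 (N = 9*35 = 315)
x = -66341/24998 (x = (44169 + 22172)/(315 - 25313) = 66341/(-24998) = 66341*(-1/24998) = -66341/24998 ≈ -2.6539)
h = -66341/24998 ≈ -2.6539
1/(√(30371 - 24809) + h) = 1/(√(30371 - 24809) - 66341/24998) = 1/(√5562 - 66341/24998) = 1/(3*√618 - 66341/24998) = 1/(-66341/24998 + 3*√618)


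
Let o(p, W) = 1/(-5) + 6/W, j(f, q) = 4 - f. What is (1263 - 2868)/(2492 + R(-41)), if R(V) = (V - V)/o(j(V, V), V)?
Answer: -1605/2492 ≈ -0.64406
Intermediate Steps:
o(p, W) = -1/5 + 6/W (o(p, W) = 1*(-1/5) + 6/W = -1/5 + 6/W)
R(V) = 0 (R(V) = (V - V)/(((30 - V)/(5*V))) = 0*(5*V/(30 - V)) = 0)
(1263 - 2868)/(2492 + R(-41)) = (1263 - 2868)/(2492 + 0) = -1605/2492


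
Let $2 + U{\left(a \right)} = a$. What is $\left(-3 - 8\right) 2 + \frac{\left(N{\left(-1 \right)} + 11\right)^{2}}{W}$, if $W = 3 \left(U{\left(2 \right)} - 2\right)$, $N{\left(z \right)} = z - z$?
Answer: $- \frac{253}{6} \approx -42.167$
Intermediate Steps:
$U{\left(a \right)} = -2 + a$
$N{\left(z \right)} = 0$
$W = -6$ ($W = 3 \left(\left(-2 + 2\right) - 2\right) = 3 \left(0 - 2\right) = 3 \left(-2\right) = -6$)
$\left(-3 - 8\right) 2 + \frac{\left(N{\left(-1 \right)} + 11\right)^{2}}{W} = \left(-3 - 8\right) 2 + \frac{\left(0 + 11\right)^{2}}{-6} = \left(-11\right) 2 + 11^{2} \left(- \frac{1}{6}\right) = -22 + 121 \left(- \frac{1}{6}\right) = -22 - \frac{121}{6} = - \frac{253}{6}$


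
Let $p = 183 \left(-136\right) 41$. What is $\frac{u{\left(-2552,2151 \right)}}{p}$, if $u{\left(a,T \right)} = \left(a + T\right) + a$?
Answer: $\frac{2953}{1020408} \approx 0.0028939$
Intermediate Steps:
$u{\left(a,T \right)} = T + 2 a$ ($u{\left(a,T \right)} = \left(T + a\right) + a = T + 2 a$)
$p = -1020408$ ($p = \left(-24888\right) 41 = -1020408$)
$\frac{u{\left(-2552,2151 \right)}}{p} = \frac{2151 + 2 \left(-2552\right)}{-1020408} = \left(2151 - 5104\right) \left(- \frac{1}{1020408}\right) = \left(-2953\right) \left(- \frac{1}{1020408}\right) = \frac{2953}{1020408}$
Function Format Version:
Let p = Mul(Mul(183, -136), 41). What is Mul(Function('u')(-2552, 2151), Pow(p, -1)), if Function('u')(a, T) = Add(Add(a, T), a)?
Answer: Rational(2953, 1020408) ≈ 0.0028939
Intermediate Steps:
Function('u')(a, T) = Add(T, Mul(2, a)) (Function('u')(a, T) = Add(Add(T, a), a) = Add(T, Mul(2, a)))
p = -1020408 (p = Mul(-24888, 41) = -1020408)
Mul(Function('u')(-2552, 2151), Pow(p, -1)) = Mul(Add(2151, Mul(2, -2552)), Pow(-1020408, -1)) = Mul(Add(2151, -5104), Rational(-1, 1020408)) = Mul(-2953, Rational(-1, 1020408)) = Rational(2953, 1020408)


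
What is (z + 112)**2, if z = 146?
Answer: 66564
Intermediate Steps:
(z + 112)**2 = (146 + 112)**2 = 258**2 = 66564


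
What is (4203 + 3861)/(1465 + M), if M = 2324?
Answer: 896/421 ≈ 2.1283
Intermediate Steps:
(4203 + 3861)/(1465 + M) = (4203 + 3861)/(1465 + 2324) = 8064/3789 = 8064*(1/3789) = 896/421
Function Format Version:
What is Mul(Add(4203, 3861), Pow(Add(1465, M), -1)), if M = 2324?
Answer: Rational(896, 421) ≈ 2.1283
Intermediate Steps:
Mul(Add(4203, 3861), Pow(Add(1465, M), -1)) = Mul(Add(4203, 3861), Pow(Add(1465, 2324), -1)) = Mul(8064, Pow(3789, -1)) = Mul(8064, Rational(1, 3789)) = Rational(896, 421)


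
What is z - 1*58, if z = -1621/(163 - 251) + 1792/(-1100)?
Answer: -90659/2200 ≈ -41.209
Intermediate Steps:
z = 36941/2200 (z = -1621/(-88) + 1792*(-1/1100) = -1621*(-1/88) - 448/275 = 1621/88 - 448/275 = 36941/2200 ≈ 16.791)
z - 1*58 = 36941/2200 - 1*58 = 36941/2200 - 58 = -90659/2200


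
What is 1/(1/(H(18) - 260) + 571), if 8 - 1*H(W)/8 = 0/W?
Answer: 196/111915 ≈ 0.0017513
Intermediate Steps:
H(W) = 64 (H(W) = 64 - 0/W = 64 - 8*0 = 64 + 0 = 64)
1/(1/(H(18) - 260) + 571) = 1/(1/(64 - 260) + 571) = 1/(1/(-196) + 571) = 1/(-1/196 + 571) = 1/(111915/196) = 196/111915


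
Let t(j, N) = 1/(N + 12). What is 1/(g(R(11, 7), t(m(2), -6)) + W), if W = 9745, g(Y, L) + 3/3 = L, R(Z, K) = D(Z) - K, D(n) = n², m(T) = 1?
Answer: 6/58465 ≈ 0.00010263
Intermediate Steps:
t(j, N) = 1/(12 + N)
R(Z, K) = Z² - K
g(Y, L) = -1 + L
1/(g(R(11, 7), t(m(2), -6)) + W) = 1/((-1 + 1/(12 - 6)) + 9745) = 1/((-1 + 1/6) + 9745) = 1/((-1 + ⅙) + 9745) = 1/(-⅚ + 9745) = 1/(58465/6) = 6/58465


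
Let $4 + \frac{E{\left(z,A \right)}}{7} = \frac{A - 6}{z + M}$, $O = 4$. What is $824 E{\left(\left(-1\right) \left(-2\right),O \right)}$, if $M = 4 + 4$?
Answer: $- \frac{121128}{5} \approx -24226.0$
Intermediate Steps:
$M = 8$
$E{\left(z,A \right)} = -28 + \frac{7 \left(-6 + A\right)}{8 + z}$ ($E{\left(z,A \right)} = -28 + 7 \frac{A - 6}{z + 8} = -28 + 7 \frac{-6 + A}{8 + z} = -28 + \frac{7 \left(-6 + A\right)}{8 + z}$)
$824 E{\left(\left(-1\right) \left(-2\right),O \right)} = 824 \frac{7 \left(-38 + 4 - 4 \left(\left(-1\right) \left(-2\right)\right)\right)}{8 - -2} = 824 \frac{7 \left(-38 + 4 - 8\right)}{8 + 2} = 824 \frac{7 \left(-38 + 4 - 8\right)}{10} = 824 \cdot 7 \cdot \frac{1}{10} \left(-42\right) = 824 \left(- \frac{147}{5}\right) = - \frac{121128}{5}$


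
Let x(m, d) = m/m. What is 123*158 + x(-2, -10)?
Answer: 19435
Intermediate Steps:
x(m, d) = 1
123*158 + x(-2, -10) = 123*158 + 1 = 19434 + 1 = 19435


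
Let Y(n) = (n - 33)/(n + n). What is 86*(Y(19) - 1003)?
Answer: -1639504/19 ≈ -86290.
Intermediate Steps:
Y(n) = (-33 + n)/(2*n) (Y(n) = (-33 + n)/((2*n)) = (-33 + n)*(1/(2*n)) = (-33 + n)/(2*n))
86*(Y(19) - 1003) = 86*((1/2)*(-33 + 19)/19 - 1003) = 86*((1/2)*(1/19)*(-14) - 1003) = 86*(-7/19 - 1003) = 86*(-19064/19) = -1639504/19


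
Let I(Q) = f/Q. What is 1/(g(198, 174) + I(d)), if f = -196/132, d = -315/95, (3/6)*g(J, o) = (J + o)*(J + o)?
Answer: 297/82200229 ≈ 3.6131e-6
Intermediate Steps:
g(J, o) = 2*(J + o)**2 (g(J, o) = 2*((J + o)*(J + o)) = 2*(J + o)**2)
d = -63/19 (d = -315*1/95 = -63/19 ≈ -3.3158)
f = -49/33 (f = -196*1/132 = -49/33 ≈ -1.4848)
I(Q) = -49/(33*Q)
1/(g(198, 174) + I(d)) = 1/(2*(198 + 174)**2 - 49/(33*(-63/19))) = 1/(2*372**2 - 49/33*(-19/63)) = 1/(2*138384 + 133/297) = 1/(276768 + 133/297) = 1/(82200229/297) = 297/82200229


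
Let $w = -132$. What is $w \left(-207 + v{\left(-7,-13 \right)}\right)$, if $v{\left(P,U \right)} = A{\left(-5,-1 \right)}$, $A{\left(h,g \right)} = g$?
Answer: $27456$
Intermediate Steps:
$v{\left(P,U \right)} = -1$
$w \left(-207 + v{\left(-7,-13 \right)}\right) = - 132 \left(-207 - 1\right) = \left(-132\right) \left(-208\right) = 27456$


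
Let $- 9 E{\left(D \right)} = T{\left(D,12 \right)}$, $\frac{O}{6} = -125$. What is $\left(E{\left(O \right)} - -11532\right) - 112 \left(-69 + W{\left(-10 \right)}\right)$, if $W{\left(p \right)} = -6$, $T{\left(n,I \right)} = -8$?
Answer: $\frac{179396}{9} \approx 19933.0$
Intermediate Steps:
$O = -750$ ($O = 6 \left(-125\right) = -750$)
$E{\left(D \right)} = \frac{8}{9}$ ($E{\left(D \right)} = \left(- \frac{1}{9}\right) \left(-8\right) = \frac{8}{9}$)
$\left(E{\left(O \right)} - -11532\right) - 112 \left(-69 + W{\left(-10 \right)}\right) = \left(\frac{8}{9} - -11532\right) - 112 \left(-69 - 6\right) = \left(\frac{8}{9} + 11532\right) - 112 \left(-75\right) = \frac{103796}{9} - -8400 = \frac{103796}{9} + 8400 = \frac{179396}{9}$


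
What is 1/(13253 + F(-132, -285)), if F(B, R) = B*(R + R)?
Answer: 1/88493 ≈ 1.1300e-5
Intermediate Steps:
F(B, R) = 2*B*R (F(B, R) = B*(2*R) = 2*B*R)
1/(13253 + F(-132, -285)) = 1/(13253 + 2*(-132)*(-285)) = 1/(13253 + 75240) = 1/88493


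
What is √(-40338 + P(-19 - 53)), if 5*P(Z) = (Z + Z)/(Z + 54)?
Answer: I*√1008410/5 ≈ 200.84*I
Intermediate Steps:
P(Z) = 2*Z/(5*(54 + Z)) (P(Z) = ((Z + Z)/(Z + 54))/5 = ((2*Z)/(54 + Z))/5 = (2*Z/(54 + Z))/5 = 2*Z/(5*(54 + Z)))
√(-40338 + P(-19 - 53)) = √(-40338 + 2*(-19 - 53)/(5*(54 + (-19 - 53)))) = √(-40338 + (⅖)*(-72)/(54 - 72)) = √(-40338 + (⅖)*(-72)/(-18)) = √(-40338 + (⅖)*(-72)*(-1/18)) = √(-40338 + 8/5) = √(-201682/5) = I*√1008410/5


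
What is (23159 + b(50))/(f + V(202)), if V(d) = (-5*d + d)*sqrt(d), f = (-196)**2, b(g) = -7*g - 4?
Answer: 54754805/83994408 + 2303305*sqrt(202)/167988816 ≈ 0.84676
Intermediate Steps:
b(g) = -4 - 7*g
f = 38416
V(d) = -4*d**(3/2) (V(d) = (-4*d)*sqrt(d) = -4*d**(3/2))
(23159 + b(50))/(f + V(202)) = (23159 + (-4 - 7*50))/(38416 - 808*sqrt(202)) = (23159 + (-4 - 350))/(38416 - 808*sqrt(202)) = (23159 - 354)/(38416 - 808*sqrt(202)) = 22805/(38416 - 808*sqrt(202))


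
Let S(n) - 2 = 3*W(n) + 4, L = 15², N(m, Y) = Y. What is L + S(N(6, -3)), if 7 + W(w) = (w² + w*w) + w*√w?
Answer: 264 - 9*I*√3 ≈ 264.0 - 15.588*I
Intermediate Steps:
W(w) = -7 + w^(3/2) + 2*w² (W(w) = -7 + ((w² + w*w) + w*√w) = -7 + ((w² + w²) + w^(3/2)) = -7 + (2*w² + w^(3/2)) = -7 + (w^(3/2) + 2*w²) = -7 + w^(3/2) + 2*w²)
L = 225
S(n) = -15 + 3*n^(3/2) + 6*n² (S(n) = 2 + (3*(-7 + n^(3/2) + 2*n²) + 4) = 2 + ((-21 + 3*n^(3/2) + 6*n²) + 4) = 2 + (-17 + 3*n^(3/2) + 6*n²) = -15 + 3*n^(3/2) + 6*n²)
L + S(N(6, -3)) = 225 + (-15 + 3*(-3)^(3/2) + 6*(-3)²) = 225 + (-15 + 3*(-3*I*√3) + 6*9) = 225 + (-15 - 9*I*√3 + 54) = 225 + (39 - 9*I*√3) = 264 - 9*I*√3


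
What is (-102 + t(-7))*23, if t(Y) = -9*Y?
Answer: -897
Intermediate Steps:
(-102 + t(-7))*23 = (-102 - 9*(-7))*23 = (-102 + 63)*23 = -39*23 = -897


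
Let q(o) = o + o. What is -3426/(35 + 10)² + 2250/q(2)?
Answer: 757091/1350 ≈ 560.81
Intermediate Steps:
q(o) = 2*o
-3426/(35 + 10)² + 2250/q(2) = -3426/(35 + 10)² + 2250/((2*2)) = -3426/(45²) + 2250/4 = -3426/2025 + 2250*(¼) = -3426*1/2025 + 1125/2 = -1142/675 + 1125/2 = 757091/1350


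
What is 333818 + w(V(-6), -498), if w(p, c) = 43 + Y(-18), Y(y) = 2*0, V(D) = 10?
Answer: 333861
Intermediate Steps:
Y(y) = 0
w(p, c) = 43 (w(p, c) = 43 + 0 = 43)
333818 + w(V(-6), -498) = 333818 + 43 = 333861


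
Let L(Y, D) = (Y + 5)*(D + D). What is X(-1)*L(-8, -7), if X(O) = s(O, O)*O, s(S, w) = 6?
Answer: -252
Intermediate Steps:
L(Y, D) = 2*D*(5 + Y) (L(Y, D) = (5 + Y)*(2*D) = 2*D*(5 + Y))
X(O) = 6*O
X(-1)*L(-8, -7) = (6*(-1))*(2*(-7)*(5 - 8)) = -12*(-7)*(-3) = -6*42 = -252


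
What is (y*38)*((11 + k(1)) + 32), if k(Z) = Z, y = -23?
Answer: -38456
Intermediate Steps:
(y*38)*((11 + k(1)) + 32) = (-23*38)*((11 + 1) + 32) = -874*(12 + 32) = -874*44 = -38456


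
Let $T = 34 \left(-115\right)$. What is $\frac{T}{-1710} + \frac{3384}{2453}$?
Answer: $\frac{1537787}{419463} \approx 3.6661$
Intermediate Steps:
$T = -3910$
$\frac{T}{-1710} + \frac{3384}{2453} = - \frac{3910}{-1710} + \frac{3384}{2453} = \left(-3910\right) \left(- \frac{1}{1710}\right) + 3384 \cdot \frac{1}{2453} = \frac{391}{171} + \frac{3384}{2453} = \frac{1537787}{419463}$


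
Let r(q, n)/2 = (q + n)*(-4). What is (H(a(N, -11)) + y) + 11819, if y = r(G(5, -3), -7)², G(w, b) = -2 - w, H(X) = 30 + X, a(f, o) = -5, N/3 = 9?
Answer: 24388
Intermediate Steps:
N = 27 (N = 3*9 = 27)
r(q, n) = -8*n - 8*q (r(q, n) = 2*((q + n)*(-4)) = 2*((n + q)*(-4)) = 2*(-4*n - 4*q) = -8*n - 8*q)
y = 12544 (y = (-8*(-7) - 8*(-2 - 1*5))² = (56 - 8*(-2 - 5))² = (56 - 8*(-7))² = (56 + 56)² = 112² = 12544)
(H(a(N, -11)) + y) + 11819 = ((30 - 5) + 12544) + 11819 = (25 + 12544) + 11819 = 12569 + 11819 = 24388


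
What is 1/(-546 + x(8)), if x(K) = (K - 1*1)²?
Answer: -1/497 ≈ -0.0020121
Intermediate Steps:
x(K) = (-1 + K)² (x(K) = (K - 1)² = (-1 + K)²)
1/(-546 + x(8)) = 1/(-546 + (-1 + 8)²) = 1/(-546 + 7²) = 1/(-546 + 49) = 1/(-497) = -1/497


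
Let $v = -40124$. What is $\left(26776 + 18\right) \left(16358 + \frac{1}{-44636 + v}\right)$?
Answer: $\frac{18574995146363}{42380} \approx 4.383 \cdot 10^{8}$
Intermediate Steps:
$\left(26776 + 18\right) \left(16358 + \frac{1}{-44636 + v}\right) = \left(26776 + 18\right) \left(16358 + \frac{1}{-44636 - 40124}\right) = 26794 \left(16358 + \frac{1}{-84760}\right) = 26794 \left(16358 - \frac{1}{84760}\right) = 26794 \cdot \frac{1386504079}{84760} = \frac{18574995146363}{42380}$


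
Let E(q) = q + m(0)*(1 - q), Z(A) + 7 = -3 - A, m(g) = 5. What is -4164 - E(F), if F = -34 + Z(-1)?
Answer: -4341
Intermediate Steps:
Z(A) = -10 - A (Z(A) = -7 + (-3 - A) = -10 - A)
F = -43 (F = -34 + (-10 - 1*(-1)) = -34 + (-10 + 1) = -34 - 9 = -43)
E(q) = 5 - 4*q (E(q) = q + 5*(1 - q) = q + (5 - 5*q) = 5 - 4*q)
-4164 - E(F) = -4164 - (5 - 4*(-43)) = -4164 - (5 + 172) = -4164 - 1*177 = -4164 - 177 = -4341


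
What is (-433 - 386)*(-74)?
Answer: 60606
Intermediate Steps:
(-433 - 386)*(-74) = -819*(-74) = 60606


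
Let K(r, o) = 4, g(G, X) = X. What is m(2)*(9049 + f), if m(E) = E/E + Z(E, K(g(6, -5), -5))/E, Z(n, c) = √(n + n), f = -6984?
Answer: 4130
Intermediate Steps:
Z(n, c) = √2*√n (Z(n, c) = √(2*n) = √2*√n)
m(E) = 1 + √2/√E (m(E) = E/E + (√2*√E)/E = 1 + √2/√E)
m(2)*(9049 + f) = (1 + √2/√2)*(9049 - 6984) = (1 + √2*(√2/2))*2065 = (1 + 1)*2065 = 2*2065 = 4130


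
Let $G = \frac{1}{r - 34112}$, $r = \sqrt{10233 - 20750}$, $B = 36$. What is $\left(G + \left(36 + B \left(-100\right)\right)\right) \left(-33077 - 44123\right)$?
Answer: $\frac{24628044983710400}{89510697} + \frac{77200 i \sqrt{10517}}{1163639061} \approx 2.7514 \cdot 10^{8} + 0.0068037 i$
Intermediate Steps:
$r = i \sqrt{10517}$ ($r = \sqrt{-10517} = i \sqrt{10517} \approx 102.55 i$)
$G = \frac{1}{-34112 + i \sqrt{10517}}$ ($G = \frac{1}{i \sqrt{10517} - 34112} = \frac{1}{-34112 + i \sqrt{10517}} \approx -2.9315 \cdot 10^{-5} - 8.813 \cdot 10^{-8} i$)
$\left(G + \left(36 + B \left(-100\right)\right)\right) \left(-33077 - 44123\right) = \left(\left(- \frac{2624}{89510697} - \frac{i \sqrt{10517}}{1163639061}\right) + \left(36 + 36 \left(-100\right)\right)\right) \left(-33077 - 44123\right) = \left(\left(- \frac{2624}{89510697} - \frac{i \sqrt{10517}}{1163639061}\right) + \left(36 - 3600\right)\right) \left(-77200\right) = \left(\left(- \frac{2624}{89510697} - \frac{i \sqrt{10517}}{1163639061}\right) - 3564\right) \left(-77200\right) = \left(- \frac{319016126732}{89510697} - \frac{i \sqrt{10517}}{1163639061}\right) \left(-77200\right) = \frac{24628044983710400}{89510697} + \frac{77200 i \sqrt{10517}}{1163639061}$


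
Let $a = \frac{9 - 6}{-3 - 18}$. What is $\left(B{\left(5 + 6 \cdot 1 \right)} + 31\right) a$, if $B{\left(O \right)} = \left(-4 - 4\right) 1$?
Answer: $- \frac{23}{7} \approx -3.2857$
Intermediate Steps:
$B{\left(O \right)} = -8$ ($B{\left(O \right)} = \left(-8\right) 1 = -8$)
$a = - \frac{1}{7}$ ($a = \frac{3}{-21} = 3 \left(- \frac{1}{21}\right) = - \frac{1}{7} \approx -0.14286$)
$\left(B{\left(5 + 6 \cdot 1 \right)} + 31\right) a = \left(-8 + 31\right) \left(- \frac{1}{7}\right) = 23 \left(- \frac{1}{7}\right) = - \frac{23}{7}$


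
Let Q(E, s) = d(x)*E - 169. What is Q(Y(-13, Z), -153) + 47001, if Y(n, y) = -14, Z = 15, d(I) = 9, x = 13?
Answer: 46706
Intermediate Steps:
Q(E, s) = -169 + 9*E (Q(E, s) = 9*E - 169 = -169 + 9*E)
Q(Y(-13, Z), -153) + 47001 = (-169 + 9*(-14)) + 47001 = (-169 - 126) + 47001 = -295 + 47001 = 46706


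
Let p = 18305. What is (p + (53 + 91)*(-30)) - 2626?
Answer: 11359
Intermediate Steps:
(p + (53 + 91)*(-30)) - 2626 = (18305 + (53 + 91)*(-30)) - 2626 = (18305 + 144*(-30)) - 2626 = (18305 - 4320) - 2626 = 13985 - 2626 = 11359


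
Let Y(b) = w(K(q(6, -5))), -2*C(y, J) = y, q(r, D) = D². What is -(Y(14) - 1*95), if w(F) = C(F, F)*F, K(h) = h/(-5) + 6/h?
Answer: 132911/1250 ≈ 106.33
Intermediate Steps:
C(y, J) = -y/2
K(h) = 6/h - h/5 (K(h) = h*(-⅕) + 6/h = -h/5 + 6/h = 6/h - h/5)
w(F) = -F²/2 (w(F) = (-F/2)*F = -F²/2)
Y(b) = -14161/1250 (Y(b) = -(6/((-5)²) - ⅕*(-5)²)²/2 = -(6/25 - ⅕*25)²/2 = -(6*(1/25) - 5)²/2 = -(6/25 - 5)²/2 = -(-119/25)²/2 = -½*14161/625 = -14161/1250)
-(Y(14) - 1*95) = -(-14161/1250 - 1*95) = -(-14161/1250 - 95) = -1*(-132911/1250) = 132911/1250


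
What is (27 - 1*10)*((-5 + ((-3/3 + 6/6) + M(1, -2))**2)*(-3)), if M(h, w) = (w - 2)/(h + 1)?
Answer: 51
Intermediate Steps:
M(h, w) = (-2 + w)/(1 + h)
(27 - 1*10)*((-5 + ((-3/3 + 6/6) + M(1, -2))**2)*(-3)) = (27 - 1*10)*((-5 + ((-3/3 + 6/6) + (-2 - 2)/(1 + 1))**2)*(-3)) = (27 - 10)*((-5 + ((-3*1/3 + 6*(1/6)) - 4/2)**2)*(-3)) = 17*((-5 + ((-1 + 1) + (1/2)*(-4))**2)*(-3)) = 17*((-5 + (0 - 2)**2)*(-3)) = 17*((-5 + (-2)**2)*(-3)) = 17*((-5 + 4)*(-3)) = 17*(-1*(-3)) = 17*3 = 51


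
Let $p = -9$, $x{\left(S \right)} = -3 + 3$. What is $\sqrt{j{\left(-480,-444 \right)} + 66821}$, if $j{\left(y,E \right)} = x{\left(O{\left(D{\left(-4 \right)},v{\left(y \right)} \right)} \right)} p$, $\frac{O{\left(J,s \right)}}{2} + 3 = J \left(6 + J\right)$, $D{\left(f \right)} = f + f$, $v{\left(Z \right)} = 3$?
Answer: $\sqrt{66821} \approx 258.5$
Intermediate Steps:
$D{\left(f \right)} = 2 f$
$O{\left(J,s \right)} = -6 + 2 J \left(6 + J\right)$
$x{\left(S \right)} = 0$
$j{\left(y,E \right)} = 0$ ($j{\left(y,E \right)} = 0 \left(-9\right) = 0$)
$\sqrt{j{\left(-480,-444 \right)} + 66821} = \sqrt{0 + 66821} = \sqrt{66821}$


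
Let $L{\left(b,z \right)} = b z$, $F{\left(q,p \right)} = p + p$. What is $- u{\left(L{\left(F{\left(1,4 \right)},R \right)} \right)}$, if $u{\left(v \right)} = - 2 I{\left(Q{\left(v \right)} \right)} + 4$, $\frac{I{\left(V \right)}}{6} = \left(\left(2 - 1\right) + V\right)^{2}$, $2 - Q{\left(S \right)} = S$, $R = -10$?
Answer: $82664$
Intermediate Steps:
$Q{\left(S \right)} = 2 - S$
$F{\left(q,p \right)} = 2 p$
$I{\left(V \right)} = 6 \left(1 + V\right)^{2}$ ($I{\left(V \right)} = 6 \left(\left(2 - 1\right) + V\right)^{2} = 6 \left(1 + V\right)^{2}$)
$u{\left(v \right)} = 4 - 12 \left(3 - v\right)^{2}$ ($u{\left(v \right)} = - 2 \cdot 6 \left(1 - \left(-2 + v\right)\right)^{2} + 4 = - 2 \cdot 6 \left(3 - v\right)^{2} + 4 = - 12 \left(3 - v\right)^{2} + 4 = 4 - 12 \left(3 - v\right)^{2}$)
$- u{\left(L{\left(F{\left(1,4 \right)},R \right)} \right)} = - (4 - 12 \left(-3 + 2 \cdot 4 \left(-10\right)\right)^{2}) = - (4 - 12 \left(-3 + 8 \left(-10\right)\right)^{2}) = - (4 - 12 \left(-3 - 80\right)^{2}) = - (4 - 12 \left(-83\right)^{2}) = - (4 - 82668) = \left(-1\right) \left(-82664\right) = 82664$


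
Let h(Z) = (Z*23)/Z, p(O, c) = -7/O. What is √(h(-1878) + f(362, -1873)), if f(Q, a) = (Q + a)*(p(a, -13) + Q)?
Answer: 4*I*√119926408777/1873 ≈ 739.57*I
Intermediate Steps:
h(Z) = 23 (h(Z) = (23*Z)/Z = 23)
f(Q, a) = (Q + a)*(Q - 7/a) (f(Q, a) = (Q + a)*(-7/a + Q) = (Q + a)*(Q - 7/a))
√(h(-1878) + f(362, -1873)) = √(23 + (-7 + 362² + 362*(-1873) - 7*362/(-1873))) = √(23 + (-7 + 131044 - 678026 - 7*362*(-1/1873))) = √(23 + (-7 + 131044 - 678026 + 2534/1873)) = √(23 - 1024507863/1873) = √(-1024464784/1873) = 4*I*√119926408777/1873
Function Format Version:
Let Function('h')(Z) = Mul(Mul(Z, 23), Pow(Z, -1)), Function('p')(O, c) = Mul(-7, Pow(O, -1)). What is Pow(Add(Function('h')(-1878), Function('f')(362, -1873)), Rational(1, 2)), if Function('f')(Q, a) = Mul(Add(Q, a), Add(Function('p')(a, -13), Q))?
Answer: Mul(Rational(4, 1873), I, Pow(119926408777, Rational(1, 2))) ≈ Mul(739.57, I)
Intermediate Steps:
Function('h')(Z) = 23 (Function('h')(Z) = Mul(Mul(23, Z), Pow(Z, -1)) = 23)
Function('f')(Q, a) = Mul(Add(Q, a), Add(Q, Mul(-7, Pow(a, -1)))) (Function('f')(Q, a) = Mul(Add(Q, a), Add(Mul(-7, Pow(a, -1)), Q)) = Mul(Add(Q, a), Add(Q, Mul(-7, Pow(a, -1)))))
Pow(Add(Function('h')(-1878), Function('f')(362, -1873)), Rational(1, 2)) = Pow(Add(23, Add(-7, Pow(362, 2), Mul(362, -1873), Mul(-7, 362, Pow(-1873, -1)))), Rational(1, 2)) = Pow(Add(23, Add(-7, 131044, -678026, Mul(-7, 362, Rational(-1, 1873)))), Rational(1, 2)) = Pow(Add(23, Add(-7, 131044, -678026, Rational(2534, 1873))), Rational(1, 2)) = Pow(Add(23, Rational(-1024507863, 1873)), Rational(1, 2)) = Pow(Rational(-1024464784, 1873), Rational(1, 2)) = Mul(Rational(4, 1873), I, Pow(119926408777, Rational(1, 2)))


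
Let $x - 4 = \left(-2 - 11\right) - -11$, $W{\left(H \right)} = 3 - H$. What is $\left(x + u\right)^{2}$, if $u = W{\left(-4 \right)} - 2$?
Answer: $49$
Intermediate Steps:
$u = 5$ ($u = \left(3 - -4\right) - 2 = \left(3 + 4\right) - 2 = 7 - 2 = 5$)
$x = 2$ ($x = 4 - 2 = 2$)
$\left(x + u\right)^{2} = \left(2 + 5\right)^{2} = 7^{2} = 49$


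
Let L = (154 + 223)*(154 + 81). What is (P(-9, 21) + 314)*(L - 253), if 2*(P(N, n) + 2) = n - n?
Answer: 27562704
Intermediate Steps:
L = 88595 (L = 377*235 = 88595)
P(N, n) = -2 (P(N, n) = -2 + (n - n)/2 = -2 + (½)*0 = -2 + 0 = -2)
(P(-9, 21) + 314)*(L - 253) = (-2 + 314)*(88595 - 253) = 312*88342 = 27562704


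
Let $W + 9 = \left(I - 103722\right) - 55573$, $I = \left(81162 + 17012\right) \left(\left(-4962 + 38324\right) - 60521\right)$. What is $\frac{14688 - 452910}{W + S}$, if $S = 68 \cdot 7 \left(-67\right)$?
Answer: $\frac{73037}{444416477} \approx 0.00016434$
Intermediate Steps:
$I = -2666307666$ ($I = 98174 \left(33362 - 60521\right) = 98174 \left(-27159\right) = -2666307666$)
$W = -2666466970$ ($W = -9 - 2666466961 = -2666466970$)
$S = -31892$ ($S = 476 \left(-67\right) = -31892$)
$\frac{14688 - 452910}{W + S} = \frac{14688 - 452910}{-2666466970 - 31892} = - \frac{438222}{-2666498862} = \left(-438222\right) \left(- \frac{1}{2666498862}\right) = \frac{73037}{444416477}$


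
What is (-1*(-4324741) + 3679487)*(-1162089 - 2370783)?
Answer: -28277912982816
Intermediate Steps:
(-1*(-4324741) + 3679487)*(-1162089 - 2370783) = (4324741 + 3679487)*(-3532872) = 8004228*(-3532872) = -28277912982816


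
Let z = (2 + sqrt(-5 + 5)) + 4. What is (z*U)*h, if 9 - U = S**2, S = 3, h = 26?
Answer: 0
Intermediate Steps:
z = 6 (z = (2 + sqrt(0)) + 4 = (2 + 0) + 4 = 2 + 4 = 6)
U = 0 (U = 9 - 1*3**2 = 9 - 1*9 = 9 - 9 = 0)
(z*U)*h = (6*0)*26 = 0*26 = 0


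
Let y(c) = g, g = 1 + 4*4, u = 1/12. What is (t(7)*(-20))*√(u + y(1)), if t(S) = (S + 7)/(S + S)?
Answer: -10*√615/3 ≈ -82.664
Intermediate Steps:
u = 1/12 ≈ 0.083333
g = 17 (g = 1 + 16 = 17)
y(c) = 17
t(S) = (7 + S)/(2*S) (t(S) = (7 + S)/((2*S)) = (7 + S)*(1/(2*S)) = (7 + S)/(2*S))
(t(7)*(-20))*√(u + y(1)) = (((½)*(7 + 7)/7)*(-20))*√(1/12 + 17) = (((½)*(⅐)*14)*(-20))*√(205/12) = (1*(-20))*(√615/6) = -10*√615/3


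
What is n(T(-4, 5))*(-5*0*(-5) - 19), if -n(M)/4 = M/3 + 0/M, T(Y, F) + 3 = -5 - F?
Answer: -988/3 ≈ -329.33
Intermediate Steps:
T(Y, F) = -8 - F (T(Y, F) = -3 + (-5 - F) = -8 - F)
n(M) = -4*M/3 (n(M) = -4*(M/3 + 0/M) = -4*(M*(1/3) + 0) = -4*(M/3 + 0) = -4*M/3)
n(T(-4, 5))*(-5*0*(-5) - 19) = (-4*(-8 - 1*5)/3)*(-5*0*(-5) - 19) = (-4*(-8 - 5)/3)*(0*(-5) - 19) = (-4/3*(-13))*(0 - 19) = (52/3)*(-19) = -988/3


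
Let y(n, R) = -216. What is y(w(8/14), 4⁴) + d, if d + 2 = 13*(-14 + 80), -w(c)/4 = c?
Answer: 640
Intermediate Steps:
w(c) = -4*c
d = 856 (d = -2 + 13*(-14 + 80) = -2 + 13*66 = -2 + 858 = 856)
y(w(8/14), 4⁴) + d = -216 + 856 = 640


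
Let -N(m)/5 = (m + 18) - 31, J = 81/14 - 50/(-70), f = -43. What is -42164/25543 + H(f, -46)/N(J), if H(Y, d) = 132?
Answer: 4002692/1660295 ≈ 2.4108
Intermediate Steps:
J = 13/2 (J = 81*(1/14) - 50*(-1/70) = 81/14 + 5/7 = 13/2 ≈ 6.5000)
N(m) = 65 - 5*m (N(m) = -5*((m + 18) - 31) = -5*((18 + m) - 31) = -5*(-13 + m) = 65 - 5*m)
-42164/25543 + H(f, -46)/N(J) = -42164/25543 + 132/(65 - 5*13/2) = -42164*1/25543 + 132/(65 - 65/2) = -42164/25543 + 132/(65/2) = -42164/25543 + 132*(2/65) = -42164/25543 + 264/65 = 4002692/1660295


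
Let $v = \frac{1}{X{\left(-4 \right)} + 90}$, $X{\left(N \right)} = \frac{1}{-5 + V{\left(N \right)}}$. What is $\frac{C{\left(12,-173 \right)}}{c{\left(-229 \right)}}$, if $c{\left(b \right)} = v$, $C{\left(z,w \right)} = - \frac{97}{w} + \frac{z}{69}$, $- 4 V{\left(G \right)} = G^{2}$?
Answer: $\frac{2364707}{35811} \approx 66.033$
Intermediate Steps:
$V{\left(G \right)} = - \frac{G^{2}}{4}$
$X{\left(N \right)} = \frac{1}{-5 - \frac{N^{2}}{4}}$
$C{\left(z,w \right)} = - \frac{97}{w} + \frac{z}{69}$ ($C{\left(z,w \right)} = - \frac{97}{w} + z \frac{1}{69} = - \frac{97}{w} + \frac{z}{69}$)
$v = \frac{9}{809}$ ($v = \frac{1}{- \frac{4}{20 + \left(-4\right)^{2}} + 90} = \frac{1}{- \frac{4}{20 + 16} + 90} = \frac{1}{- \frac{4}{36} + 90} = \frac{1}{\left(-4\right) \frac{1}{36} + 90} = \frac{1}{- \frac{1}{9} + 90} = \frac{1}{\frac{809}{9}} = \frac{9}{809} \approx 0.011125$)
$c{\left(b \right)} = \frac{9}{809}$
$\frac{C{\left(12,-173 \right)}}{c{\left(-229 \right)}} = \frac{- \frac{97}{-173} + \frac{1}{69} \cdot 12}{\frac{9}{809}} = \left(\left(-97\right) \left(- \frac{1}{173}\right) + \frac{4}{23}\right) \frac{809}{9} = \left(\frac{97}{173} + \frac{4}{23}\right) \frac{809}{9} = \frac{2923}{3979} \cdot \frac{809}{9} = \frac{2364707}{35811}$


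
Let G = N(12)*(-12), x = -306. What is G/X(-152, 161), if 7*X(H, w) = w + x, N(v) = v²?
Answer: 12096/145 ≈ 83.421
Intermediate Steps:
X(H, w) = -306/7 + w/7 (X(H, w) = (w - 306)/7 = (-306 + w)/7 = -306/7 + w/7)
G = -1728 (G = 12²*(-12) = 144*(-12) = -1728)
G/X(-152, 161) = -1728/(-306/7 + (⅐)*161) = -1728/(-306/7 + 23) = -1728/(-145/7) = -1728*(-7/145) = 12096/145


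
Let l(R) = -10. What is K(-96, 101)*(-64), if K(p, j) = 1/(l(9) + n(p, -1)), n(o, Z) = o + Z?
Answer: 64/107 ≈ 0.59813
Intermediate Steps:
n(o, Z) = Z + o
K(p, j) = 1/(-11 + p) (K(p, j) = 1/(-10 + (-1 + p)) = 1/(-11 + p))
K(-96, 101)*(-64) = -64/(-11 - 96) = -64/(-107) = -1/107*(-64) = 64/107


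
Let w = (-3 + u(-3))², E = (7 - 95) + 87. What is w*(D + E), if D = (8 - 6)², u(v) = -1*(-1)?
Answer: 12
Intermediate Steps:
E = -1 (E = -88 + 87 = -1)
u(v) = 1
w = 4 (w = (-3 + 1)² = (-2)² = 4)
D = 4 (D = 2² = 4)
w*(D + E) = 4*(4 - 1) = 4*3 = 12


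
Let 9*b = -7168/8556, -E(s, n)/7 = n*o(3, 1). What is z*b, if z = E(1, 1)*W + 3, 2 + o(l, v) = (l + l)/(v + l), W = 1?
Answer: -11648/19251 ≈ -0.60506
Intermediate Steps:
o(l, v) = -2 + 2*l/(l + v) (o(l, v) = -2 + (l + l)/(v + l) = -2 + (2*l)/(l + v) = -2 + 2*l/(l + v))
E(s, n) = 7*n/2 (E(s, n) = -7*n*(-2*1/(3 + 1)) = -7*n*(-2*1/4) = -7*n*(-2*1*¼) = -7*n*(-1)/2 = -(-7)*n/2 = 7*n/2)
z = 13/2 (z = ((7/2)*1)*1 + 3 = (7/2)*1 + 3 = 7/2 + 3 = 13/2 ≈ 6.5000)
b = -1792/19251 (b = (-7168/8556)/9 = (-7168*1/8556)/9 = (⅑)*(-1792/2139) = -1792/19251 ≈ -0.093086)
z*b = (13/2)*(-1792/19251) = -11648/19251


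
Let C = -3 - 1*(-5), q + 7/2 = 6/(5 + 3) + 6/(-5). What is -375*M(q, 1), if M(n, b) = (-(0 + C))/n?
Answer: -15000/79 ≈ -189.87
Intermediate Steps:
q = -79/20 (q = -7/2 + (6/(5 + 3) + 6/(-5)) = -7/2 + (6/8 + 6*(-⅕)) = -7/2 + (6*(⅛) - 6/5) = -7/2 + (¾ - 6/5) = -7/2 - 9/20 = -79/20 ≈ -3.9500)
C = 2 (C = -3 + 5 = 2)
M(n, b) = -2/n (M(n, b) = (-(0 + 2))/n = (-1*2)/n = -2/n)
-375*M(q, 1) = -(-750)/(-79/20) = -(-750)*(-20)/79 = -375*40/79 = -15000/79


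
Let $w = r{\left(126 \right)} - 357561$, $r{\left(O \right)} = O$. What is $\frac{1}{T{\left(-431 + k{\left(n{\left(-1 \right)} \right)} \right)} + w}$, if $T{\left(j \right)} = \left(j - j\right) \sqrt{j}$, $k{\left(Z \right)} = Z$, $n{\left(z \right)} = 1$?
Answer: $- \frac{1}{357435} \approx -2.7977 \cdot 10^{-6}$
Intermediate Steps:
$w = -357435$ ($w = 126 - 357561 = -357435$)
$T{\left(j \right)} = 0$ ($T{\left(j \right)} = 0 \sqrt{j} = 0$)
$\frac{1}{T{\left(-431 + k{\left(n{\left(-1 \right)} \right)} \right)} + w} = \frac{1}{0 - 357435} = \frac{1}{-357435} = - \frac{1}{357435}$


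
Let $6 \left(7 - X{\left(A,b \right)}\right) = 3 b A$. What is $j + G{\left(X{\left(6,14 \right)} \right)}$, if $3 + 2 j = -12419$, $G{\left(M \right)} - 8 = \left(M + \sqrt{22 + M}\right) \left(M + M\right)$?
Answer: $-3753 - 70 i \sqrt{13} \approx -3753.0 - 252.39 i$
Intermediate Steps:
$X{\left(A,b \right)} = 7 - \frac{A b}{2}$ ($X{\left(A,b \right)} = 7 - \frac{3 b A}{6} = 7 - \frac{3 A b}{6} = 7 - \frac{A b}{2}$)
$G{\left(M \right)} = 8 + 2 M \left(M + \sqrt{22 + M}\right)$ ($G{\left(M \right)} = 8 + \left(M + \sqrt{22 + M}\right) \left(M + M\right) = 8 + \left(M + \sqrt{22 + M}\right) 2 M = 8 + 2 M \left(M + \sqrt{22 + M}\right)$)
$j = -6211$ ($j = - \frac{3}{2} + \frac{1}{2} \left(-12419\right) = - \frac{3}{2} - \frac{12419}{2} = -6211$)
$j + G{\left(X{\left(6,14 \right)} \right)} = -6211 + \left(8 + 2 \left(7 - 3 \cdot 14\right)^{2} + 2 \left(7 - 3 \cdot 14\right) \sqrt{22 + \left(7 - 3 \cdot 14\right)}\right) = -6211 + \left(8 + 2 \left(7 - 42\right)^{2} + 2 \left(7 - 42\right) \sqrt{22 + \left(7 - 42\right)}\right) = -6211 + \left(8 + 2 \left(-35\right)^{2} + 2 \left(-35\right) \sqrt{22 - 35}\right) = -6211 + \left(8 + 2 \cdot 1225 + 2 \left(-35\right) \sqrt{-13}\right) = -6211 + \left(8 + 2450 + 2 \left(-35\right) i \sqrt{13}\right) = -6211 + \left(8 + 2450 - 70 i \sqrt{13}\right) = -6211 + \left(2458 - 70 i \sqrt{13}\right) = -3753 - 70 i \sqrt{13}$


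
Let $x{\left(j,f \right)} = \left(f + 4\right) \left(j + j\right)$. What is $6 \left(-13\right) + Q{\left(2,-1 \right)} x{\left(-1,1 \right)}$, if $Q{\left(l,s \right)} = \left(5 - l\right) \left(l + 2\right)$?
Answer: $-198$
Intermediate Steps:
$x{\left(j,f \right)} = 2 j \left(4 + f\right)$ ($x{\left(j,f \right)} = \left(4 + f\right) 2 j = 2 j \left(4 + f\right)$)
$Q{\left(l,s \right)} = \left(2 + l\right) \left(5 - l\right)$ ($Q{\left(l,s \right)} = \left(5 - l\right) \left(2 + l\right) = \left(2 + l\right) \left(5 - l\right)$)
$6 \left(-13\right) + Q{\left(2,-1 \right)} x{\left(-1,1 \right)} = 6 \left(-13\right) + \left(10 - 2^{2} + 3 \cdot 2\right) 2 \left(-1\right) \left(4 + 1\right) = -78 + \left(10 - 4 + 6\right) 2 \left(-1\right) 5 = -78 + \left(10 - 4 + 6\right) \left(-10\right) = -78 + 12 \left(-10\right) = -78 - 120 = -198$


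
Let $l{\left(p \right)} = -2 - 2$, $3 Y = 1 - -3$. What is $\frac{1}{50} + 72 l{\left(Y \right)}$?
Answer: $- \frac{14399}{50} \approx -287.98$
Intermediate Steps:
$Y = \frac{4}{3}$ ($Y = \frac{1 - -3}{3} = \frac{1 + 3}{3} = \frac{1}{3} \cdot 4 = \frac{4}{3} \approx 1.3333$)
$l{\left(p \right)} = -4$
$\frac{1}{50} + 72 l{\left(Y \right)} = \frac{1}{50} + 72 \left(-4\right) = \frac{1}{50} - 288 = - \frac{14399}{50}$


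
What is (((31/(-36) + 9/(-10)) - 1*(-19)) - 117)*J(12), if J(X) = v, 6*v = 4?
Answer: -17957/270 ≈ -66.507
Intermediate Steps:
v = ⅔ (v = (⅙)*4 = ⅔ ≈ 0.66667)
J(X) = ⅔
(((31/(-36) + 9/(-10)) - 1*(-19)) - 117)*J(12) = (((31/(-36) + 9/(-10)) - 1*(-19)) - 117)*(⅔) = (((31*(-1/36) + 9*(-⅒)) + 19) - 117)*(⅔) = (((-31/36 - 9/10) + 19) - 117)*(⅔) = ((-317/180 + 19) - 117)*(⅔) = (3103/180 - 117)*(⅔) = -17957/180*⅔ = -17957/270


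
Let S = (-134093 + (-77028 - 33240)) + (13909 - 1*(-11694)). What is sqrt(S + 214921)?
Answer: I*sqrt(3837) ≈ 61.944*I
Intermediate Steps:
S = -218758 (S = (-134093 - 110268) + (13909 + 11694) = -244361 + 25603 = -218758)
sqrt(S + 214921) = sqrt(-218758 + 214921) = sqrt(-3837) = I*sqrt(3837)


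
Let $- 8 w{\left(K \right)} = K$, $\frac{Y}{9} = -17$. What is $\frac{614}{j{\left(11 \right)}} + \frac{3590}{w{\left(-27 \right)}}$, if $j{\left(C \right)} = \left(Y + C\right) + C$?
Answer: $\frac{3745742}{3537} \approx 1059.0$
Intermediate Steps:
$Y = -153$ ($Y = 9 \left(-17\right) = -153$)
$w{\left(K \right)} = - \frac{K}{8}$
$j{\left(C \right)} = -153 + 2 C$ ($j{\left(C \right)} = \left(-153 + C\right) + C = -153 + 2 C$)
$\frac{614}{j{\left(11 \right)}} + \frac{3590}{w{\left(-27 \right)}} = \frac{614}{-153 + 2 \cdot 11} + \frac{3590}{\left(- \frac{1}{8}\right) \left(-27\right)} = \frac{614}{-153 + 22} + \frac{3590}{\frac{27}{8}} = \frac{614}{-131} + 3590 \cdot \frac{8}{27} = 614 \left(- \frac{1}{131}\right) + \frac{28720}{27} = - \frac{614}{131} + \frac{28720}{27} = \frac{3745742}{3537}$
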